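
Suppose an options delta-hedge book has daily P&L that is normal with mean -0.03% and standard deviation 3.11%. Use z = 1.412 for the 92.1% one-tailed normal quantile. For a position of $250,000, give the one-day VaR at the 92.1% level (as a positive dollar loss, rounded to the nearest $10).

$11,050

VaR = −μ + z·σ = −(-0.03%) + 1.412 × 3.11% = 4.421%.
On $250,000: 0.04421 × $250,000 = $11,052.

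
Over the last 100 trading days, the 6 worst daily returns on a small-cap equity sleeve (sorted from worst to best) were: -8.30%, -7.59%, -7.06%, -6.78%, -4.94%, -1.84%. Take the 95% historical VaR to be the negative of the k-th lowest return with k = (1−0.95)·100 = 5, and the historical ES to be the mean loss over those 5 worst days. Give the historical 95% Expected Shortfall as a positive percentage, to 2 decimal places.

6.93%

The 5 worst returns sum to -34.67%.
ES = −(-34.67%) / 5 = 6.934% ≈ 6.93%.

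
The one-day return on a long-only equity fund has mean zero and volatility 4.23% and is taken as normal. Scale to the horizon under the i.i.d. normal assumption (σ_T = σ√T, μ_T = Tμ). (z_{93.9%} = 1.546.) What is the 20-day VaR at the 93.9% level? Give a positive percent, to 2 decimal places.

σ_{20d} = 4.23% × √20 = 18.917%.
VaR = 1.546 × 18.917% = 29.246%.

29.25%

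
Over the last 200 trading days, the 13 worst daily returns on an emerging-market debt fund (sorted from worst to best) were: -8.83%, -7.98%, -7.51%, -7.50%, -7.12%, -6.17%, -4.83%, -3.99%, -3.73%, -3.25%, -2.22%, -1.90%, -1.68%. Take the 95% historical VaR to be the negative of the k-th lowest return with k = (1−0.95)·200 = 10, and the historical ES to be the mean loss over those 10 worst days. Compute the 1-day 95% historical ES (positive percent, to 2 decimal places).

The 10 worst returns sum to -60.91%.
ES = −(-60.91%) / 10 = 6.091% ≈ 6.09%.

6.09%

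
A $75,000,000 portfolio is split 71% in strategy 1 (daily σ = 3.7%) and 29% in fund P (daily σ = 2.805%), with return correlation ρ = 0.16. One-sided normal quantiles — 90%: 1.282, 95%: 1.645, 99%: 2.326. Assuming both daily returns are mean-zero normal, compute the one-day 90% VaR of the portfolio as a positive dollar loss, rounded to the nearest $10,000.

$2,760,000

σ_p² = 0.71²·3.7² + 0.29²·2.805² + 2·0.16·0.71·0.29·3.7·2.805 = 8.2466 (%²).
σ_p = √8.2466 = 2.872%.
VaR = 1.282 × 2.872% = 3.682%; on $75,000,000 that is $2,761,500.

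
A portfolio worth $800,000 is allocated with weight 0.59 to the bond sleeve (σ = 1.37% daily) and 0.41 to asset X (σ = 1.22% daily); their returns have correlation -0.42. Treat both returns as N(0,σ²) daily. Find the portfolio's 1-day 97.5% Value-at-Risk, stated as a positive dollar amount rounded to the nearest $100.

$11,800

σ_p² = 0.59²·1.37² + 0.41²·1.22² + 2·-0.42·0.59·0.41·1.37·1.22 = 0.5639 (%²).
σ_p = √0.5639 = 0.751%.
At 97.5%, z = 1.960.
VaR = 1.960 × 0.751% = 1.472%; on $800,000 that is $11,776.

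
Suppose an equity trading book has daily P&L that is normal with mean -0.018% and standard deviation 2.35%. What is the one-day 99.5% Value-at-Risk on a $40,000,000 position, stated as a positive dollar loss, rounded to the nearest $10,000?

At 99.5% one-sided, z = 2.576.
VaR = −μ + z·σ = −(-0.018%) + 2.576 × 2.35% = 6.072%.
On $40,000,000: 0.06072 × $40,000,000 = $2,428,800.

$2,430,000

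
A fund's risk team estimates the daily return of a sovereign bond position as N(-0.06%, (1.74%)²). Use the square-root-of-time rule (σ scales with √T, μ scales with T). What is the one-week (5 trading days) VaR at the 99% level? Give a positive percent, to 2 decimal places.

At 99%, z = 2.326.
σ_{5d} = 1.74% × √5 = 3.891%; μ_{5d} = 5 × -0.06% = -0.300%.
VaR = −(-0.300%) + 2.326 × 3.891% = 9.350%.

9.35%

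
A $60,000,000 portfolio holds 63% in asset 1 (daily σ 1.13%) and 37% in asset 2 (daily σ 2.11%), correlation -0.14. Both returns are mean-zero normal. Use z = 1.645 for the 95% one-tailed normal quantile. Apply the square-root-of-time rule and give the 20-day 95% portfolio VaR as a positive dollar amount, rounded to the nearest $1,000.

$4,326,000

σ_p = √(0.63²·1.13² + 0.37²·2.11² + 2·-0.14·0.63·0.37·1.13·2.11) = 0.980%.
σ_{20d} = 0.980% × √20 = 4.383%.
VaR = 1.645 × 4.383% = 7.210%; on $60,000,000 that is $4,326,000.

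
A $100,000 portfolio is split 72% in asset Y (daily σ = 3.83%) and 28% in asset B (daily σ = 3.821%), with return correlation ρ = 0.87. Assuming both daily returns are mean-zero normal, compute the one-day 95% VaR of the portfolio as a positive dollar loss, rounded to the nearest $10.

$6,130

σ_p² = 0.72²·3.83² + 0.28²·3.821² + 2·0.87·0.72·0.28·3.83·3.821 = 13.8825 (%²).
σ_p = √13.8825 = 3.726%.
At 95%, z = 1.645.
VaR = 1.645 × 3.726% = 6.129%; on $100,000 that is $6,129.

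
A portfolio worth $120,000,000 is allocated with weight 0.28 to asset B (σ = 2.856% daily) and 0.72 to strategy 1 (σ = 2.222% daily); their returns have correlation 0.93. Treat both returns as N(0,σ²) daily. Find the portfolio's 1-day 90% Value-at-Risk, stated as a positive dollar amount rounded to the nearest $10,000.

σ_p² = 0.28²·2.856² + 0.72²·2.222² + 2·0.93·0.28·0.72·2.856·2.222 = 5.5786 (%²).
σ_p = √5.5786 = 2.362%.
At 90%, z = 1.282.
VaR = 1.282 × 2.362% = 3.028%; on $120,000,000 that is $3,633,600.

$3,630,000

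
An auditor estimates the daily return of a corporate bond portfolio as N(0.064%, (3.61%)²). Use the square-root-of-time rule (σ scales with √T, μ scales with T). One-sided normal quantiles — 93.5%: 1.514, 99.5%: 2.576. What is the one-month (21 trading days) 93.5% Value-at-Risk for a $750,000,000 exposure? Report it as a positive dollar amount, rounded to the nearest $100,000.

$177,800,000

σ_{21d} = 3.61% × √21 = 16.543%; μ_{21d} = 21 × 0.064% = 1.344%.
VaR = −(1.344%) + 1.514 × 16.543% = 23.702%.
On $750,000,000: 0.23702 × $750,000,000 = $177,765,000.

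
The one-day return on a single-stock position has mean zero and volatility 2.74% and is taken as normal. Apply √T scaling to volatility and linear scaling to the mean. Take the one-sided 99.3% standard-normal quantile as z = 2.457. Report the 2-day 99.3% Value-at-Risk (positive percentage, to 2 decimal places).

σ_{2d} = 2.74% × √2 = 3.875%.
VaR = 2.457 × 3.875% = 9.521%.

9.52%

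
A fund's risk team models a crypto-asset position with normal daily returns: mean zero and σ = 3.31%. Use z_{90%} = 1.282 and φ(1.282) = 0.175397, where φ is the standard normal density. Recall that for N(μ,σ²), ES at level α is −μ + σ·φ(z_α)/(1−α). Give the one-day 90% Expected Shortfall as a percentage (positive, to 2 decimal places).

Tail multiplier: φ(z)/(1−α) = 0.175397 / 0.1 = 1.754.
ES = 3.31% × 1.754 = 5.806%.

5.81%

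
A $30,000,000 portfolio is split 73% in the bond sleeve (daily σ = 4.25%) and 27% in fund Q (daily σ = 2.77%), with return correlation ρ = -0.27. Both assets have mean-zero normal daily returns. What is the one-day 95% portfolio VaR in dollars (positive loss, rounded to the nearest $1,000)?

$1,475,000

σ_p² = 0.73²·4.25² + 0.27²·2.77² + 2·-0.27·0.73·0.27·4.25·2.77 = 8.9319 (%²).
σ_p = √8.9319 = 2.989%.
At 95%, z = 1.645.
VaR = 1.645 × 2.989% = 4.917%; on $30,000,000 that is $1,475,100.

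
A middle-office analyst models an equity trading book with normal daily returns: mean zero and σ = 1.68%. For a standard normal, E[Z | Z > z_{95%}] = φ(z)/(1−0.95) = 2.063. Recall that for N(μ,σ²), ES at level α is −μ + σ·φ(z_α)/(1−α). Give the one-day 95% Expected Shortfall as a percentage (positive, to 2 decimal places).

3.47%

ES = 1.68% × 2.063 = 3.466%.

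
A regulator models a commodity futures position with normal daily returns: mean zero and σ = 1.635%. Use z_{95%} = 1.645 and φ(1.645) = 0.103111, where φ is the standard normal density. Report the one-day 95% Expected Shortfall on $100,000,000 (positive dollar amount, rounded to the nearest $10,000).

$3,370,000

Tail multiplier: φ(z)/(1−α) = 0.103111 / 0.05 = 2.062.
ES = 1.635% × 2.062 = 3.371%.
On $100,000,000: 0.03371 × $100,000,000 = $3,371,000.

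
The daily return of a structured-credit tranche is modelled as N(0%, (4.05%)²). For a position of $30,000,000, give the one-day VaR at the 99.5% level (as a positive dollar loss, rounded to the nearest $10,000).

At 99.5% one-sided, z = 2.576.
VaR = z·σ = 2.576 × 4.05% = 10.433%.
On $30,000,000: 0.10433 × $30,000,000 = $3,129,900.

$3,130,000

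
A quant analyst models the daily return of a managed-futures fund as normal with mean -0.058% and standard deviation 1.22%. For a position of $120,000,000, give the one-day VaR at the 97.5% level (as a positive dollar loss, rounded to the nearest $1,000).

$2,939,000

At 97.5% one-sided, z = 1.960.
VaR = −μ + z·σ = −(-0.058%) + 1.960 × 1.22% = 2.449%.
On $120,000,000: 0.02449 × $120,000,000 = $2,938,800.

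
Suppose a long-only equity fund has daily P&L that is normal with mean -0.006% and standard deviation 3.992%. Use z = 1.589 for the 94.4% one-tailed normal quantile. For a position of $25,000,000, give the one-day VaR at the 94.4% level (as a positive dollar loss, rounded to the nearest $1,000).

VaR = −μ + z·σ = −(-0.006%) + 1.589 × 3.992% = 6.349%.
On $25,000,000: 0.06349 × $25,000,000 = $1,587,250.

$1,587,000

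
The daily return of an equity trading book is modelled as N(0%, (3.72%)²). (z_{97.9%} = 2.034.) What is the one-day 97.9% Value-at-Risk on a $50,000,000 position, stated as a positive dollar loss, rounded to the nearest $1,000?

VaR = z·σ = 2.034 × 3.72% = 7.566%.
On $50,000,000: 0.07566 × $50,000,000 = $3,783,000.

$3,783,000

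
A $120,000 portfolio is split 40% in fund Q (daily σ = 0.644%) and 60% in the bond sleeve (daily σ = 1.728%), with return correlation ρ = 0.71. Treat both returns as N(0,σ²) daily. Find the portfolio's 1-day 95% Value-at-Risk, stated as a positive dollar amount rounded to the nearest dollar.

σ_p² = 0.4²·0.644² + 0.6²·1.728² + 2·0.71·0.4·0.6·0.644·1.728 = 1.5206 (%²).
σ_p = √1.5206 = 1.233%.
At 95%, z = 1.645.
VaR = 1.645 × 1.233% = 2.028%; on $120,000 that is $2,434.

$2,434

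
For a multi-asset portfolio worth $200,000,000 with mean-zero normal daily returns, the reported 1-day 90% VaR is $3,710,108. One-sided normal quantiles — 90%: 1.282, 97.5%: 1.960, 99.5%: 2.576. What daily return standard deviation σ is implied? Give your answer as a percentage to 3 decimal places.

1.447%

VaR as a fraction: $3,710,108 / $200,000,000 = 1.855%.
σ = VaR / z = 1.855% / 1.282 = 1.447%.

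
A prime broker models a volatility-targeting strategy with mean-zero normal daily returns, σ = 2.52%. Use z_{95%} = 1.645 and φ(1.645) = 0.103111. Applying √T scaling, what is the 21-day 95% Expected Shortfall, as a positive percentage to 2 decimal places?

23.81%

σ_{21d} = 2.52% × √21 = 11.548%.
ES multiplier = φ(z)/(1−α) = 0.103111/0.05 = 2.062.
ES = 11.548% × 2.062 = 23.812%.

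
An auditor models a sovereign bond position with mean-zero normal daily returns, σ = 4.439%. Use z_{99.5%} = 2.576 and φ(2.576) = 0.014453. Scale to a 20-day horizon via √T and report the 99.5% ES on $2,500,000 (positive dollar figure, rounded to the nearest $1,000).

$1,435,000

σ_{20d} = 4.439% × √20 = 19.852%.
ES multiplier = φ(z)/(1−α) = 0.014453/0.005 = 2.891.
ES = 19.852% × 2.891 = 57.392%; on $2,500,000: $1,434,800.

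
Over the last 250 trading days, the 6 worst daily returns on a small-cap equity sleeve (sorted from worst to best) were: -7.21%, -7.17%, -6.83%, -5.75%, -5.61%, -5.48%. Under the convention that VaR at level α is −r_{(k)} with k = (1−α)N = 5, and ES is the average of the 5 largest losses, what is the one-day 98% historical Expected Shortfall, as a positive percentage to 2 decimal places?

6.51%

The 5 worst returns sum to -32.57%.
ES = −(-32.57%) / 5 = 6.514% ≈ 6.51%.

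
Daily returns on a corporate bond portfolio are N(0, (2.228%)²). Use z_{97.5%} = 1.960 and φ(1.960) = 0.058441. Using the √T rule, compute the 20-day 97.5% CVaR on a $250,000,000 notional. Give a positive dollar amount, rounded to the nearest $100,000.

σ_{20d} = 2.228% × √20 = 9.964%.
ES multiplier = φ(z)/(1−α) = 0.058441/0.025 = 2.338.
ES = 9.964% × 2.338 = 23.296%; on $250,000,000: $58,240,000.

$58,200,000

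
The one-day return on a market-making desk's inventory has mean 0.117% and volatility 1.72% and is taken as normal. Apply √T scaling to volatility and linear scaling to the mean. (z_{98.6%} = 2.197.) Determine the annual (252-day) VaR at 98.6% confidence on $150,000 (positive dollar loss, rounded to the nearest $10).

$45,750

σ_{252d} = 1.72% × √252 = 27.304%; μ_{252d} = 252 × 0.117% = 29.484%.
VaR = −(29.484%) + 2.197 × 27.304% = 30.503%.
On $150,000: 0.30503 × $150,000 = $45,754.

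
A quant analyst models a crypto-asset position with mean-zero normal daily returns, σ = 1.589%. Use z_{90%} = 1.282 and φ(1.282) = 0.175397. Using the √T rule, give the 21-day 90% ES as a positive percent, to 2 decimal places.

σ_{21d} = 1.589% × √21 = 7.282%.
ES multiplier = φ(z)/(1−α) = 0.175397/0.1 = 1.754.
ES = 7.282% × 1.754 = 12.773%.

12.77%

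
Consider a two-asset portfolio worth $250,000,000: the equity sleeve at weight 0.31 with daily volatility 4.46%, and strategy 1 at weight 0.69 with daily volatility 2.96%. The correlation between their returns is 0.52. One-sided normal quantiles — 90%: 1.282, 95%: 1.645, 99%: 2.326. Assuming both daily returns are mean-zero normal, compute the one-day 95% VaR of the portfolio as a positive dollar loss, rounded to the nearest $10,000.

$12,350,000

σ_p² = 0.31²·4.46² + 0.69²·2.96² + 2·0.52·0.31·0.69·4.46·2.96 = 9.0198 (%²).
σ_p = √9.0198 = 3.003%.
VaR = 1.645 × 3.003% = 4.940%; on $250,000,000 that is $12,350,000.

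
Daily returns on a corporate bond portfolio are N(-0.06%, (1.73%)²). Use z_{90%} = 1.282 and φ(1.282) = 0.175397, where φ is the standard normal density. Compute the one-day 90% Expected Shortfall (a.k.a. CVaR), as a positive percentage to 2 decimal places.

Tail multiplier: φ(z)/(1−α) = 0.175397 / 0.1 = 1.754.
ES = −(-0.06%) + 1.73% × 1.754 = 3.094%.

3.09%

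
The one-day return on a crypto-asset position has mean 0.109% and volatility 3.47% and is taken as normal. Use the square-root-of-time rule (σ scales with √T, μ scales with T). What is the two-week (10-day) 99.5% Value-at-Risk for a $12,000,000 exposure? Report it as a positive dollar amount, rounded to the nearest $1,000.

$3,261,000

At 99.5%, z = 2.576.
σ_{10d} = 3.47% × √10 = 10.973%; μ_{10d} = 10 × 0.109% = 1.090%.
VaR = −(1.090%) + 2.576 × 10.973% = 27.176%.
On $12,000,000: 0.27176 × $12,000,000 = $3,261,120.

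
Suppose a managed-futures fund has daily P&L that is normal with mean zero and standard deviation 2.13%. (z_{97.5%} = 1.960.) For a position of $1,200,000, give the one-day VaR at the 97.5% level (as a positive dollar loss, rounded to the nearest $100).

$50,100

VaR = z·σ = 1.960 × 2.13% = 4.175%.
On $1,200,000: 0.04175 × $1,200,000 = $50,100.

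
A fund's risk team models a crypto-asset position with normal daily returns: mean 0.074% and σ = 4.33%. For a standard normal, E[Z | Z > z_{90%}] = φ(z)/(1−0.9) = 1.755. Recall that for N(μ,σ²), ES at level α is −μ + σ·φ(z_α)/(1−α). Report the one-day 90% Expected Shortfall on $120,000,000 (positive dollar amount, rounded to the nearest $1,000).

ES = −(0.074%) + 4.33% × 1.755 = 7.525%.
On $120,000,000: 0.07525 × $120,000,000 = $9,030,000.

$9,030,000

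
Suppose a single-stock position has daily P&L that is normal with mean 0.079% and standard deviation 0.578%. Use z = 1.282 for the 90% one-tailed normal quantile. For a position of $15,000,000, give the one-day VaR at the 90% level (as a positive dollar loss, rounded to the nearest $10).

$99,300

VaR = −μ + z·σ = −(0.079%) + 1.282 × 0.578% = 0.662%.
On $15,000,000: 0.00662 × $15,000,000 = $99,300.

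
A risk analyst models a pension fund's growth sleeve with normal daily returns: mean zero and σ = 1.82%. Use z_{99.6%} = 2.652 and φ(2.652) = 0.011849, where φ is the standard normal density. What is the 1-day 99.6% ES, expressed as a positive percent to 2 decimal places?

5.39%

Tail multiplier: φ(z)/(1−α) = 0.011849 / 0.004 = 2.962.
ES = 1.82% × 2.962 = 5.391%.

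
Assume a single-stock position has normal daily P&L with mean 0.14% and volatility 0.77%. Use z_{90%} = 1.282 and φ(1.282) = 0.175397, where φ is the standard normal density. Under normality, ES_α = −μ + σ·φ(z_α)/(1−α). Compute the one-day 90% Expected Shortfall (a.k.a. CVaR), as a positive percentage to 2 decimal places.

1.21%

Tail multiplier: φ(z)/(1−α) = 0.175397 / 0.1 = 1.754.
ES = −(0.14%) + 0.77% × 1.754 = 1.211%.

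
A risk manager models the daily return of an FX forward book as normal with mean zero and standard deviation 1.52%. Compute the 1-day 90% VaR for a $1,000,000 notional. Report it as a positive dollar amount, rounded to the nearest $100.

$19,500

At 90% one-sided, z = 1.282.
VaR = z·σ = 1.282 × 1.52% = 1.949%.
On $1,000,000: 0.01949 × $1,000,000 = $19,490.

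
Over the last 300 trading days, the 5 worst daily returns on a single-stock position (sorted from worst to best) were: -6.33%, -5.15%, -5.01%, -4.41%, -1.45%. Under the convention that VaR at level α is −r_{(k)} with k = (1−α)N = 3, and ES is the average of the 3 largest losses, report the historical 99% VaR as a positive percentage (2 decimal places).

k = 3; the 3rd lowest return is -5.01%, so VaR = 5.01%.

5.01%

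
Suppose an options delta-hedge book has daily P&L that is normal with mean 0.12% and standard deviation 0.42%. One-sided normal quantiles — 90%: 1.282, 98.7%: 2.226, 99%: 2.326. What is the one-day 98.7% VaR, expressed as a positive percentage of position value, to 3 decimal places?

0.815%

VaR = −μ + z·σ = −(0.12%) + 2.226 × 0.42% = 0.815%.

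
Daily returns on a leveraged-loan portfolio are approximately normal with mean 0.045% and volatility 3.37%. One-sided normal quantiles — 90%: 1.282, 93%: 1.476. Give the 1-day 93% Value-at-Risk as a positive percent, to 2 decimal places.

VaR = −μ + z·σ = −(0.045%) + 1.476 × 3.37% = 4.929%.

4.93%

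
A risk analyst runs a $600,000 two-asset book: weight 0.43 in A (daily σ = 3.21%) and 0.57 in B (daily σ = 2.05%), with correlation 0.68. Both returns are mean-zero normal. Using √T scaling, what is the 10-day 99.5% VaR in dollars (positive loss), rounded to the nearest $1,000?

$114,000

σ_p = √(0.43²·3.21² + 0.57²·2.05² + 2·0.68·0.43·0.57·3.21·2.05) = 2.338%.
σ_{10d} = 2.338% × √10 = 7.393%.
z(99.5%) = 2.576.
VaR = 2.576 × 7.393% = 19.044%; on $600,000 that is $114,264.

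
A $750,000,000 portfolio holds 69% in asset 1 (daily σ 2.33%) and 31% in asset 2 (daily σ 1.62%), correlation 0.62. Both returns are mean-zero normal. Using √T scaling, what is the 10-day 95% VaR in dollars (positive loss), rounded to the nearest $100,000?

$76,400,000

σ_p = √(0.69²·2.33² + 0.31²·1.62² + 2·0.62·0.69·0.31·2.33·1.62) = 1.959%.
σ_{10d} = 1.959% × √10 = 6.195%.
z(95%) = 1.645.
VaR = 1.645 × 6.195% = 10.191%; on $750,000,000 that is $76,432,500.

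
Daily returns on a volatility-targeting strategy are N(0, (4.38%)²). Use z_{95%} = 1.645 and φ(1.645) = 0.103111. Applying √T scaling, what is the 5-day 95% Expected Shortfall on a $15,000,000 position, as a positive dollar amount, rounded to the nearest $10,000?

$3,030,000

σ_{5d} = 4.38% × √5 = 9.794%.
ES multiplier = φ(z)/(1−α) = 0.103111/0.05 = 2.062.
ES = 9.794% × 2.062 = 20.195%; on $15,000,000: $3,029,250.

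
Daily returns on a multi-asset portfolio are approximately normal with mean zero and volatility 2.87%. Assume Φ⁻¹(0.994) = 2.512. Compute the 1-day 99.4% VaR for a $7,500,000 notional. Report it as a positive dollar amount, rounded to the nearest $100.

VaR = z·σ = 2.512 × 2.87% = 7.209%.
On $7,500,000: 0.07209 × $7,500,000 = $540,675.

$540,700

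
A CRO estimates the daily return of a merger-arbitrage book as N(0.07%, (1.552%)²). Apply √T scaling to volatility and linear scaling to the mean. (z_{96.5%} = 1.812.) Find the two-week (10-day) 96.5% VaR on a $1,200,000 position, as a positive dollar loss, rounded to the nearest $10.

σ_{10d} = 1.552% × √10 = 4.908%; μ_{10d} = 10 × 0.07% = 0.700%.
VaR = −(0.700%) + 1.812 × 4.908% = 8.193%.
On $1,200,000: 0.08193 × $1,200,000 = $98,316.

$98,320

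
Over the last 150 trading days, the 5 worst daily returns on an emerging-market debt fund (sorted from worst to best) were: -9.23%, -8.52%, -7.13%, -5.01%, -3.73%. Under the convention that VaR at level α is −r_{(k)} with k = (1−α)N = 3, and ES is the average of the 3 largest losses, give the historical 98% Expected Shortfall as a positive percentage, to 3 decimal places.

The 3 worst returns sum to -24.88%.
ES = −(-24.88%) / 3 = 8.2933…% ≈ 8.293%.

8.293%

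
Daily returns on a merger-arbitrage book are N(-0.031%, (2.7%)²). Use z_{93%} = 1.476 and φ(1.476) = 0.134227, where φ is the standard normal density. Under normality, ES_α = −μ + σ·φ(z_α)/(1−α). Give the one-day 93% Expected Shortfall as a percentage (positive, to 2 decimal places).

5.21%

Tail multiplier: φ(z)/(1−α) = 0.134227 / 0.07 = 1.918.
ES = −(-0.031%) + 2.7% × 1.918 = 5.210%.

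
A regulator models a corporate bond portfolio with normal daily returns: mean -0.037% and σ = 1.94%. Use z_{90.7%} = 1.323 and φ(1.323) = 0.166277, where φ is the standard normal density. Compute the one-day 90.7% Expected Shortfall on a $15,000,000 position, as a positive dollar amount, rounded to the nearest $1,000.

$526,000

Tail multiplier: φ(z)/(1−α) = 0.166277 / 0.093 = 1.788.
ES = −(-0.037%) + 1.94% × 1.788 = 3.506%.
On $15,000,000: 0.03506 × $15,000,000 = $525,900.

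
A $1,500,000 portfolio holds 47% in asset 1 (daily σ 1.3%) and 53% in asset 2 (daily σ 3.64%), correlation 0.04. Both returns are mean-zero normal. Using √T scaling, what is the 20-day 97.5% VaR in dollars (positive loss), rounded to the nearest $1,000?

σ_p = √(0.47²·1.3² + 0.53²·3.64² + 2·0.04·0.47·0.53·1.3·3.64) = 2.047%.
σ_{20d} = 2.047% × √20 = 9.154%.
z(97.5%) = 1.960.
VaR = 1.960 × 9.154% = 17.942%; on $1,500,000 that is $269,130.

$269,000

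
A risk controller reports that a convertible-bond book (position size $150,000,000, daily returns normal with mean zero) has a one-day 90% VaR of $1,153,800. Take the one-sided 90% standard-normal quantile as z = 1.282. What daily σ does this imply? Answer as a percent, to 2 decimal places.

VaR as a fraction: $1,153,800 / $150,000,000 = 0.769%.
σ = VaR / z = 0.769% / 1.282 = 0.600%.

0.60%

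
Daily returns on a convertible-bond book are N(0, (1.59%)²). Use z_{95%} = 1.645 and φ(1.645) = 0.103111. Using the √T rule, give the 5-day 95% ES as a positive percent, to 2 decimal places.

7.33%

σ_{5d} = 1.59% × √5 = 3.555%.
ES multiplier = φ(z)/(1−α) = 0.103111/0.05 = 2.062.
ES = 3.555% × 2.062 = 7.330%.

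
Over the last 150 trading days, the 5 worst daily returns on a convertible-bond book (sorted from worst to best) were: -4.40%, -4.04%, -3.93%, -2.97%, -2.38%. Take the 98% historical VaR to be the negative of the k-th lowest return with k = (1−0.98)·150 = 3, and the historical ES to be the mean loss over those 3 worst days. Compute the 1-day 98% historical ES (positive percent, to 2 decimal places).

4.12%

The 3 worst returns sum to -12.37%.
ES = −(-12.37%) / 3 = 4.1233…% ≈ 4.12%.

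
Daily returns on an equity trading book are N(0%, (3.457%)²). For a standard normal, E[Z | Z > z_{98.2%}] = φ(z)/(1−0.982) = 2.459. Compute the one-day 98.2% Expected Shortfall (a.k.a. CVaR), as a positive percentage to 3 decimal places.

8.501%

ES = 3.457% × 2.459 = 8.501%.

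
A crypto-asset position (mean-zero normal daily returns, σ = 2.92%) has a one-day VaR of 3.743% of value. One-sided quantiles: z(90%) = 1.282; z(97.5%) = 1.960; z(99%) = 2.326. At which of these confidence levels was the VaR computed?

Implied z = VaR/σ = 3.743 / 2.92 = 1.282.
This matches z(90%) = 1.282.

90%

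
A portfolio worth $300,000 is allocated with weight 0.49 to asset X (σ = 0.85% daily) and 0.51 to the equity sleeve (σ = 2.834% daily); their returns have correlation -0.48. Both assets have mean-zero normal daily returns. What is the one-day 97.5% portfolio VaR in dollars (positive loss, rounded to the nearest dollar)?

σ_p² = 0.49²·0.85² + 0.51²·2.834² + 2·-0.48·0.49·0.51·0.85·2.834 = 1.6846 (%²).
σ_p = √1.6846 = 1.298%.
At 97.5%, z = 1.960.
VaR = 1.960 × 1.298% = 2.544%; on $300,000 that is $7,632.

$7,632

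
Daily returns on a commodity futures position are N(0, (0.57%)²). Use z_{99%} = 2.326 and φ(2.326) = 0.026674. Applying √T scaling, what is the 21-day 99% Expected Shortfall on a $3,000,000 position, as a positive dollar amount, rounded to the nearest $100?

σ_{21d} = 0.57% × √21 = 2.612%.
ES multiplier = φ(z)/(1−α) = 0.026674/0.01 = 2.667.
ES = 2.612% × 2.667 = 6.966%; on $3,000,000: $208,980.

$209,000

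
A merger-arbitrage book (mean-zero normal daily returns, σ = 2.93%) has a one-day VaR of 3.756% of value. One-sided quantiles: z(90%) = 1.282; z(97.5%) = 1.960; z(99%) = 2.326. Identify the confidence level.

Implied z = VaR/σ = 3.756 / 2.93 = 1.282.
This matches z(90%) = 1.282.

90%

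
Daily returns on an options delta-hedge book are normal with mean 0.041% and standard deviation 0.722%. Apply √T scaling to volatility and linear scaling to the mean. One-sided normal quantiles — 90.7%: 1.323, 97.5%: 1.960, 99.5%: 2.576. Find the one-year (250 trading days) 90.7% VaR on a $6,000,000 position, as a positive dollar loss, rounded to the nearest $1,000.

$291,000

σ_{250d} = 0.722% × √250 = 11.416%; μ_{250d} = 250 × 0.041% = 10.250%.
VaR = −(10.250%) + 1.323 × 11.416% = 4.853%.
On $6,000,000: 0.04853 × $6,000,000 = $291,180.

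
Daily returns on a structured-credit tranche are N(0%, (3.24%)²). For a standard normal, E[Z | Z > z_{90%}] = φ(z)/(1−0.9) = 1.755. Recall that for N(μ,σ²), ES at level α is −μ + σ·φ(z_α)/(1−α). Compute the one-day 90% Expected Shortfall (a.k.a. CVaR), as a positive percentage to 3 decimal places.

5.686%

ES = 3.24% × 1.755 = 5.686%.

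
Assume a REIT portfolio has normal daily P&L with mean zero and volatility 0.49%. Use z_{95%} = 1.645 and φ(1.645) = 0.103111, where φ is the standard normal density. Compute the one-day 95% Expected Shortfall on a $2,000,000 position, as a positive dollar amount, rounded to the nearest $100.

$20,200

Tail multiplier: φ(z)/(1−α) = 0.103111 / 0.05 = 2.062.
ES = 0.49% × 2.062 = 1.010%.
On $2,000,000: 0.01010 × $2,000,000 = $20,200.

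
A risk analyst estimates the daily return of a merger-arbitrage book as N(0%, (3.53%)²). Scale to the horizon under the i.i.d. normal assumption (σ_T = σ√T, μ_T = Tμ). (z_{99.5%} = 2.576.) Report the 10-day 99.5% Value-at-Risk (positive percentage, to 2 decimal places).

σ_{10d} = 3.53% × √10 = 11.163%.
VaR = 2.576 × 11.163% = 28.756%.

28.76%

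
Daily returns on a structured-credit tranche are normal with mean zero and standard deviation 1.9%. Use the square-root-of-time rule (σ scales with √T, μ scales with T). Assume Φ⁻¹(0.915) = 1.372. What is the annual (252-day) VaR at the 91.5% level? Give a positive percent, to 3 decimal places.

σ_{252d} = 1.9% × √252 = 30.162%.
VaR = 1.372 × 30.162% = 41.382%.

41.382%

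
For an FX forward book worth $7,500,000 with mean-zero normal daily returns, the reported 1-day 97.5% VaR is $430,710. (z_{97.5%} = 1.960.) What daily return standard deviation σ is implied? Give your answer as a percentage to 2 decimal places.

VaR as a fraction: $430,710 / $7,500,000 = 5.743%.
σ = VaR / z = 5.743% / 1.960 = 2.930%.

2.93%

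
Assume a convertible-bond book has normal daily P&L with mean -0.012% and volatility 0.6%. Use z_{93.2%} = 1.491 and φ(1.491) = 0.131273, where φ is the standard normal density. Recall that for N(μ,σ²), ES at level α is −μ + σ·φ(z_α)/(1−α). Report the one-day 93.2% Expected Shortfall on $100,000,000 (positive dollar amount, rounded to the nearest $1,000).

$1,170,000

Tail multiplier: φ(z)/(1−α) = 0.131273 / 0.068 = 1.930.
ES = −(-0.012%) + 0.6% × 1.930 = 1.170%.
On $100,000,000: 0.01170 × $100,000,000 = $1,170,000.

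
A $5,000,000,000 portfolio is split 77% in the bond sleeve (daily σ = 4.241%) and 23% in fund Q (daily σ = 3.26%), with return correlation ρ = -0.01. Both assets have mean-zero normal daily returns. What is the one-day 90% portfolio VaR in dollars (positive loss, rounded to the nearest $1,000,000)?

$214,000,000

σ_p² = 0.77²·4.241² + 0.23²·3.26² + 2·-0.01·0.77·0.23·4.241·3.26 = 11.1772 (%²).
σ_p = √11.1772 = 3.343%.
At 90%, z = 1.282.
VaR = 1.282 × 3.343% = 4.286%; on $5,000,000,000 that is $214,300,000.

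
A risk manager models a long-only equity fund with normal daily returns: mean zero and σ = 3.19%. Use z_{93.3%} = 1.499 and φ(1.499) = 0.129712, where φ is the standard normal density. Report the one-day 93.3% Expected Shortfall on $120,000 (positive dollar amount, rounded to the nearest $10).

$7,410

Tail multiplier: φ(z)/(1−α) = 0.129712 / 0.067 = 1.936.
ES = 3.19% × 1.936 = 6.176%.
On $120,000: 0.06176 × $120,000 = $7,411.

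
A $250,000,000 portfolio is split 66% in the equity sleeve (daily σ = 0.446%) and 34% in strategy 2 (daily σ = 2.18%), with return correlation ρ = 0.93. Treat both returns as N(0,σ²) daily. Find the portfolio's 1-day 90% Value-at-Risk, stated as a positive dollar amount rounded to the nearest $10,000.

σ_p² = 0.66²·0.446² + 0.34²·2.18² + 2·0.93·0.66·0.34·0.446·2.18 = 1.0418 (%²).
σ_p = √1.0418 = 1.021%.
At 90%, z = 1.282.
VaR = 1.282 × 1.021% = 1.309%; on $250,000,000 that is $3,272,500.

$3,270,000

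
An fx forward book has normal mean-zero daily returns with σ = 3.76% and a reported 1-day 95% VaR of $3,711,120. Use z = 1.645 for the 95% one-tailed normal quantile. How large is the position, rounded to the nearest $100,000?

$60,000,000

VaR as a fraction of value: z·σ = 1.645 × 3.76% = 6.1852%.
Position = $3,711,120 / 0.061852 = $60,000,000.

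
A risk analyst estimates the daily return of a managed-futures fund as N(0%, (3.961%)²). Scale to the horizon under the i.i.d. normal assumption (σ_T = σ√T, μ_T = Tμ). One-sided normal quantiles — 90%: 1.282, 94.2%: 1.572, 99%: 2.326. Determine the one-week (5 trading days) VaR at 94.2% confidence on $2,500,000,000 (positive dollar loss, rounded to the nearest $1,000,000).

σ_{5d} = 3.961% × √5 = 8.857%.
VaR = 1.572 × 8.857% = 13.923%.
On $2,500,000,000: 0.13923 × $2,500,000,000 = $348,075,000.

$348,000,000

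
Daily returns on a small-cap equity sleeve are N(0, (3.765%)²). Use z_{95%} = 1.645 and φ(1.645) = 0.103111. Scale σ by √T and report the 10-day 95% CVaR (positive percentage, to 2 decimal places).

σ_{10d} = 3.765% × √10 = 11.906%.
ES multiplier = φ(z)/(1−α) = 0.103111/0.05 = 2.062.
ES = 11.906% × 2.062 = 24.550%.

24.55%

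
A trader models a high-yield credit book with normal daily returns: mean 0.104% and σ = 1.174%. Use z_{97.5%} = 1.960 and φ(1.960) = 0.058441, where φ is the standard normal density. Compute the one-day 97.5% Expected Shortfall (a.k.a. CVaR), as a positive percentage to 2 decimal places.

2.64%

Tail multiplier: φ(z)/(1−α) = 0.058441 / 0.025 = 2.338.
ES = −(0.104%) + 1.174% × 2.338 = 2.641%.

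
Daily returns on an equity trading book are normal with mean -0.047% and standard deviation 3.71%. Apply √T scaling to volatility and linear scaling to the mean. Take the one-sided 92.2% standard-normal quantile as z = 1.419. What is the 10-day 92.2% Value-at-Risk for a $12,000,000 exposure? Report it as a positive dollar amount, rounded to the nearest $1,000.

$2,054,000

σ_{10d} = 3.71% × √10 = 11.732%; μ_{10d} = 10 × -0.047% = -0.470%.
VaR = −(-0.470%) + 1.419 × 11.732% = 17.118%.
On $12,000,000: 0.17118 × $12,000,000 = $2,054,160.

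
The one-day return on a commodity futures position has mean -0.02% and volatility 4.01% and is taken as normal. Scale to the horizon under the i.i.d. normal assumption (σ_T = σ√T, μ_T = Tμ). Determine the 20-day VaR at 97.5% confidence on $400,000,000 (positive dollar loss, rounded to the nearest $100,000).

At 97.5%, z = 1.960.
σ_{20d} = 4.01% × √20 = 17.933%; μ_{20d} = 20 × -0.02% = -0.400%.
VaR = −(-0.400%) + 1.960 × 17.933% = 35.549%.
On $400,000,000: 0.35549 × $400,000,000 = $142,196,000.

$142,200,000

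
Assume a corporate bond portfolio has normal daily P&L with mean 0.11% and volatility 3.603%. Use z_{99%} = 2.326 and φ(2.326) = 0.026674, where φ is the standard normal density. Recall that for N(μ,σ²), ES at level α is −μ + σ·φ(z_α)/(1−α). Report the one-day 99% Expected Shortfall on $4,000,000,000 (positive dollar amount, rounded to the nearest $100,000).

$380,000,000

Tail multiplier: φ(z)/(1−α) = 0.026674 / 0.01 = 2.667.
ES = −(0.11%) + 3.603% × 2.667 = 9.499%.
On $4,000,000,000: 0.09499 × $4,000,000,000 = $379,960,000.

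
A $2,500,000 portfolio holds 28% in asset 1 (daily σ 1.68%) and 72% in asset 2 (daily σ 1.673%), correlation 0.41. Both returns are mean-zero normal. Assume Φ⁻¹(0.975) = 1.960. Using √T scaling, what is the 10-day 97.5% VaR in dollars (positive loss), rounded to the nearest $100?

$226,500

σ_p = √(0.28²·1.68² + 0.72²·1.673² + 2·0.41·0.28·0.72·1.68·1.673) = 1.462%.
σ_{10d} = 1.462% × √10 = 4.623%.
VaR = 1.960 × 4.623% = 9.061%; on $2,500,000 that is $226,525.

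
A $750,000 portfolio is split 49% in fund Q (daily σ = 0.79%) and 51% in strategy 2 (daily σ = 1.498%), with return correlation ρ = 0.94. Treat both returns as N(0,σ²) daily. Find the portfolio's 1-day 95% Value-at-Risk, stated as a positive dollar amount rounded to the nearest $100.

σ_p² = 0.49²·0.79² + 0.51²·1.498² + 2·0.94·0.49·0.51·0.79·1.498 = 1.2895 (%²).
σ_p = √1.2895 = 1.136%.
At 95%, z = 1.645.
VaR = 1.645 × 1.136% = 1.869%; on $750,000 that is $14,017.

$14,000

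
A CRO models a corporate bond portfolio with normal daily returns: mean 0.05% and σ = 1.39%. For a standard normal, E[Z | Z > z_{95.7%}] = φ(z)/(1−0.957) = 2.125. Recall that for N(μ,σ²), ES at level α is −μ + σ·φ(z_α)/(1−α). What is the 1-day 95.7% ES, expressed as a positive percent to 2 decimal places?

2.90%

ES = −(0.05%) + 1.39% × 2.125 = 2.904%.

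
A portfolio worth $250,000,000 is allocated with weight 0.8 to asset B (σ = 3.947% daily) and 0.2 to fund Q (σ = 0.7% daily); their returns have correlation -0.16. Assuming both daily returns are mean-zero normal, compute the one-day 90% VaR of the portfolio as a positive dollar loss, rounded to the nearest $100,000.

$10,100,000

σ_p² = 0.8²·3.947² + 0.2²·0.7² + 2·-0.16·0.8·0.2·3.947·0.7 = 9.8486 (%²).
σ_p = √9.8486 = 3.138%.
At 90%, z = 1.282.
VaR = 1.282 × 3.138% = 4.023%; on $250,000,000 that is $10,057,500.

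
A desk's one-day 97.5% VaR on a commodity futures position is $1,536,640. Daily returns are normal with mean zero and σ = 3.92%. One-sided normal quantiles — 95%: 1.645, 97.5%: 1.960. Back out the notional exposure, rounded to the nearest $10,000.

VaR as a fraction of value: z·σ = 1.960 × 3.92% = 7.6832%.
Position = $1,536,640 / 0.076832 = $20,000,000.

$20,000,000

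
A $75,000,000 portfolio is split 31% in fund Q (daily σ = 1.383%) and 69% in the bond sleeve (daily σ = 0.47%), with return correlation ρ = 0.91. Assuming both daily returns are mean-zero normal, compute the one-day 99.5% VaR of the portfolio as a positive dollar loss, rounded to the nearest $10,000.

σ_p² = 0.31²·1.383² + 0.69²·0.47² + 2·0.91·0.31·0.69·1.383·0.47 = 0.5420 (%²).
σ_p = √0.5420 = 0.736%.
At 99.5%, z = 2.576.
VaR = 2.576 × 0.736% = 1.896%; on $75,000,000 that is $1,422,000.

$1,420,000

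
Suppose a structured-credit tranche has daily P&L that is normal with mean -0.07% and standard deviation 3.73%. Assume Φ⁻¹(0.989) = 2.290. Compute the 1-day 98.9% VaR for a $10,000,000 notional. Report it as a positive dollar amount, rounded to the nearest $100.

VaR = −μ + z·σ = −(-0.07%) + 2.290 × 3.73% = 8.612%.
On $10,000,000: 0.08612 × $10,000,000 = $861,200.

$861,200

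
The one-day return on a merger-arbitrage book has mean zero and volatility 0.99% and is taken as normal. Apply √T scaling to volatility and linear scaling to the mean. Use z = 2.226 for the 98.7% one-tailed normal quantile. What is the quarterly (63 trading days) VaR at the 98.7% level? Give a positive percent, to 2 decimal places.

17.49%

σ_{63d} = 0.99% × √63 = 7.858%.
VaR = 2.226 × 7.858% = 17.492%.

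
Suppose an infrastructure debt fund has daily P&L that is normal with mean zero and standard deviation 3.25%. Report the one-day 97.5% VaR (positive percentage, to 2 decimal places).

6.37%

At 97.5% one-sided, z = 1.960.
VaR = z·σ = 1.960 × 3.25% = 6.370%.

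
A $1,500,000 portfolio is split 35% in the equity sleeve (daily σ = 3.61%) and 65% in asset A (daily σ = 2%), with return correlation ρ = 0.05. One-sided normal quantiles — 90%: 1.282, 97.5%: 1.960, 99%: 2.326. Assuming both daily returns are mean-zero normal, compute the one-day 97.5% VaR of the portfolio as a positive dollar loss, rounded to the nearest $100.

$54,600

σ_p² = 0.35²·3.61² + 0.65²·2² + 2·0.05·0.35·0.65·3.61·2 = 3.4507 (%²).
σ_p = √3.4507 = 1.858%.
VaR = 1.960 × 1.858% = 3.642%; on $1,500,000 that is $54,630.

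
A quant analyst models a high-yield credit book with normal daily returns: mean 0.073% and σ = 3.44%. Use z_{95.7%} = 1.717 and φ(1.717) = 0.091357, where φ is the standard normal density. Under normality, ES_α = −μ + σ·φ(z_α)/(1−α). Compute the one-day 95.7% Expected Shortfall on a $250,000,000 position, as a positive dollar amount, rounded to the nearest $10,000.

Tail multiplier: φ(z)/(1−α) = 0.091357 / 0.043 = 2.125.
ES = −(0.073%) + 3.44% × 2.125 = 7.237%.
On $250,000,000: 0.07237 × $250,000,000 = $18,092,500.

$18,090,000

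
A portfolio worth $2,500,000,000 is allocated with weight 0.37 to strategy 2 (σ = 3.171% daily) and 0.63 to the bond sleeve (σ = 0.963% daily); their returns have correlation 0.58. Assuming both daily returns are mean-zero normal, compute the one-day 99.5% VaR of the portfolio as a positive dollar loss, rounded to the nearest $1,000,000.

σ_p² = 0.37²·3.171² + 0.63²·0.963² + 2·0.58·0.37·0.63·3.171·0.963 = 2.5703 (%²).
σ_p = √2.5703 = 1.603%.
At 99.5%, z = 2.576.
VaR = 2.576 × 1.603% = 4.129%; on $2,500,000,000 that is $103,225,000.

$103,000,000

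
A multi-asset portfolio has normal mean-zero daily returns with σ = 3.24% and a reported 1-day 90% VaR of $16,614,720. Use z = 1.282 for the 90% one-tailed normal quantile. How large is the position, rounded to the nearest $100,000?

$400,000,000

VaR as a fraction of value: z·σ = 1.282 × 3.24% = 4.15368%.
Position = $16,614,720 / 0.0415368 = $400,000,000.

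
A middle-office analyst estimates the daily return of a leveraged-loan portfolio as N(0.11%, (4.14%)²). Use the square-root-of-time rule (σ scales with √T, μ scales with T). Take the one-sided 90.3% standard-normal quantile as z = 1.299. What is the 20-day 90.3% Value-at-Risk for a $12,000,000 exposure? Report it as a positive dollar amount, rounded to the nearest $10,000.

σ_{20d} = 4.14% × √20 = 18.515%; μ_{20d} = 20 × 0.11% = 2.200%.
VaR = −(2.200%) + 1.299 × 18.515% = 21.851%.
On $12,000,000: 0.21851 × $12,000,000 = $2,622,120.

$2,620,000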